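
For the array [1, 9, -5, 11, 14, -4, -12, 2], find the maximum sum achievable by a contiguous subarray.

Using Kadane's algorithm on [1, 9, -5, 11, 14, -4, -12, 2]:

Scanning through the array:
Position 1 (value 9): max_ending_here = 10, max_so_far = 10
Position 2 (value -5): max_ending_here = 5, max_so_far = 10
Position 3 (value 11): max_ending_here = 16, max_so_far = 16
Position 4 (value 14): max_ending_here = 30, max_so_far = 30
Position 5 (value -4): max_ending_here = 26, max_so_far = 30
Position 6 (value -12): max_ending_here = 14, max_so_far = 30
Position 7 (value 2): max_ending_here = 16, max_so_far = 30

Maximum subarray: [1, 9, -5, 11, 14]
Maximum sum: 30

The maximum subarray is [1, 9, -5, 11, 14] with sum 30. This subarray runs from index 0 to index 4.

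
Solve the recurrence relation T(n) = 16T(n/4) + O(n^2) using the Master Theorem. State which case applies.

Master Theorem for T(n) = 16T(n/4) + O(n^2):

a = 16, b = 4, c = 2
log_b(a) = log_4(16) = 2.0000

Case 2: c = 2 = log_4(16) = 2.0000
T(n) = O(n^2 log n) = O(n^2 log n)

For T(n) = 16T(n/4) + O(n^2): log_4(16) = 2.0000. This is Case 2 of the Master Theorem (c = log_b(a), equal work at all levels), giving O(n^2 log n).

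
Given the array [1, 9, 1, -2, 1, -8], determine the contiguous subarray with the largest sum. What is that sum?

Using Kadane's algorithm on [1, 9, 1, -2, 1, -8]:

Scanning through the array:
Position 1 (value 9): max_ending_here = 10, max_so_far = 10
Position 2 (value 1): max_ending_here = 11, max_so_far = 11
Position 3 (value -2): max_ending_here = 9, max_so_far = 11
Position 4 (value 1): max_ending_here = 10, max_so_far = 11
Position 5 (value -8): max_ending_here = 2, max_so_far = 11

Maximum subarray: [1, 9, 1]
Maximum sum: 11

The maximum subarray is [1, 9, 1] with sum 11. This subarray runs from index 0 to index 2.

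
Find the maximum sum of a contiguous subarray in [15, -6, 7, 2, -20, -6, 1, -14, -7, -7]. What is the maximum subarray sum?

Using Kadane's algorithm on [15, -6, 7, 2, -20, -6, 1, -14, -7, -7]:

Scanning through the array:
Position 1 (value -6): max_ending_here = 9, max_so_far = 15
Position 2 (value 7): max_ending_here = 16, max_so_far = 16
Position 3 (value 2): max_ending_here = 18, max_so_far = 18
Position 4 (value -20): max_ending_here = -2, max_so_far = 18
Position 5 (value -6): max_ending_here = -6, max_so_far = 18
Position 6 (value 1): max_ending_here = 1, max_so_far = 18
Position 7 (value -14): max_ending_here = -13, max_so_far = 18
Position 8 (value -7): max_ending_here = -7, max_so_far = 18
Position 9 (value -7): max_ending_here = -7, max_so_far = 18

Maximum subarray: [15, -6, 7, 2]
Maximum sum: 18

The maximum subarray is [15, -6, 7, 2] with sum 18. This subarray runs from index 0 to index 3.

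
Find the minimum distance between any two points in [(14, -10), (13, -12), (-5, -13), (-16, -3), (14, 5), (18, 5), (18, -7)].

Computing all pairwise distances among 7 points:

d((14, -10), (13, -12)) = 2.2361 <-- minimum
d((14, -10), (-5, -13)) = 19.2354
d((14, -10), (-16, -3)) = 30.8058
d((14, -10), (14, 5)) = 15.0
d((14, -10), (18, 5)) = 15.5242
d((14, -10), (18, -7)) = 5.0
d((13, -12), (-5, -13)) = 18.0278
d((13, -12), (-16, -3)) = 30.3645
d((13, -12), (14, 5)) = 17.0294
d((13, -12), (18, 5)) = 17.72
d((13, -12), (18, -7)) = 7.0711
d((-5, -13), (-16, -3)) = 14.8661
d((-5, -13), (14, 5)) = 26.1725
d((-5, -13), (18, 5)) = 29.2062
d((-5, -13), (18, -7)) = 23.7697
d((-16, -3), (14, 5)) = 31.0483
d((-16, -3), (18, 5)) = 34.9285
d((-16, -3), (18, -7)) = 34.2345
d((14, 5), (18, 5)) = 4.0
d((14, 5), (18, -7)) = 12.6491
d((18, 5), (18, -7)) = 12.0

Closest pair: (14, -10) and (13, -12) with distance 2.2361

The closest pair is (14, -10) and (13, -12) with Euclidean distance 2.2361. For 7 points, brute-force pairwise comparison is shown above. For large n, the divide-and-conquer algorithm (sort by x, recurse on halves, check the dividing strip) achieves O(n log n).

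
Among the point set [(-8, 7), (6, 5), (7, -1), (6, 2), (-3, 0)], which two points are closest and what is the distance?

Computing all pairwise distances among 5 points:

d((-8, 7), (6, 5)) = 14.1421
d((-8, 7), (7, -1)) = 17.0
d((-8, 7), (6, 2)) = 14.8661
d((-8, 7), (-3, 0)) = 8.6023
d((6, 5), (7, -1)) = 6.0828
d((6, 5), (6, 2)) = 3.0 <-- minimum
d((6, 5), (-3, 0)) = 10.2956
d((7, -1), (6, 2)) = 3.1623
d((7, -1), (-3, 0)) = 10.0499
d((6, 2), (-3, 0)) = 9.2195

Closest pair: (6, 5) and (6, 2) with distance 3.0

The closest pair is (6, 5) and (6, 2) with Euclidean distance 3.0. For 5 points, brute-force pairwise comparison is shown above. For large n, the divide-and-conquer algorithm (sort by x, recurse on halves, check the dividing strip) achieves O(n log n).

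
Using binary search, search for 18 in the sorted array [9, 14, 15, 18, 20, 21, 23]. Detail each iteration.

Binary search for 18 in [9, 14, 15, 18, 20, 21, 23]:

lo=0, hi=6, mid=3, arr[mid]=18 -> Found target at index 3!

Binary search finds 18 at index 3 after 1 comparisons. The search repeatedly halves the search space by comparing with the middle element.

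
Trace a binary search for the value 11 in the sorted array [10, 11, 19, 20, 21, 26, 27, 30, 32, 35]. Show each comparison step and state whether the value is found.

Binary search for 11 in [10, 11, 19, 20, 21, 26, 27, 30, 32, 35]:

lo=0, hi=9, mid=4, arr[mid]=21 -> 21 > 11, search left half
lo=0, hi=3, mid=1, arr[mid]=11 -> Found target at index 1!

Binary search finds 11 at index 1 after 2 comparisons. The search repeatedly halves the search space by comparing with the middle element.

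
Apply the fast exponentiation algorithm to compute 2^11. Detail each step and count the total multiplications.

Computing 2^11 by squaring (build up from 2^1; each line after the first costs one multiplication):

2^1 = 2
2^2 = (2^1)^2 = 2^2 = 4
2^4 = (2^2)^2 = 4^2 = 16
2^5 = 2 * 2^4 = 2 * 16 = 32
2^10 = (2^5)^2 = 32^2 = 1024
2^11 = 2 * 2^10 = 2 * 1024 = 2048

Result: 2048
Multiplications needed: 5 (5 lines after 2^1)

2^11 = 2048. Using exponentiation by squaring, this requires 5 multiplications. The key idea: if the exponent is even, square the half-power; if odd, multiply by the base once.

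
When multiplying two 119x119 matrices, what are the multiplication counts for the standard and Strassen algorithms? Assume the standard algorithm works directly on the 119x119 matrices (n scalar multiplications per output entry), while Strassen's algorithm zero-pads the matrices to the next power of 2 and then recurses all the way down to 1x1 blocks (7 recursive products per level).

Matrix multiplication for 119x119 matrices:

Strassen's algorithm requires power-of-2 dimensions. Pad 119x119 to 128x128 (next power of 2).

Standard algorithm: 119^3 = 1685159 multiplications
Strassen's algorithm: 7^(log2(128)) = 7^7 = 823543 multiplications
Savings: 1685159 - 823543 = 861616 multiplications

Standard: 1685159 multiplications (119^3). Strassen: 823543 multiplications (7^7, after padding to 128x128). Strassen reduces 8 recursive multiplications to 7 at each level.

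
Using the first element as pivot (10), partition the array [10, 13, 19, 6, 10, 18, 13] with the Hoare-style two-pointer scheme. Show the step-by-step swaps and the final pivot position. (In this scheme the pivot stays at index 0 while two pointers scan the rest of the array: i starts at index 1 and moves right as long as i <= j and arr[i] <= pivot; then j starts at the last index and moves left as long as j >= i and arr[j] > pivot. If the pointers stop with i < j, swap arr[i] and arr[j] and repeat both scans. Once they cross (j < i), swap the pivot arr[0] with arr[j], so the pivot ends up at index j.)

Hoare-style two-pointer partition with pivot = 10:

Initial array: [10, 13, 19, 6, 10, 18, 13]

Pointers start at i = 1, j = 6.
i stops at index 1 (arr[1]=13 > 10), j stops at index 4 (arr[4]=10 <= 10): swap arr[1] and arr[4], array becomes [10, 10, 19, 6, 13, 18, 13]
i stops at index 2 (arr[2]=19 > 10), j stops at index 3 (arr[3]=6 <= 10): swap arr[2] and arr[3], array becomes [10, 10, 6, 19, 13, 18, 13]
i ends at 3, j ends at 2: the pointers have crossed (j < i), so scanning stops.

Swap pivot arr[0] with arr[2] to place pivot at position 2: [6, 10, 10, 19, 13, 18, 13]
Pivot position: 2

After partitioning with pivot 10, the array becomes [6, 10, 10, 19, 13, 18, 13]. The pivot is placed at index 2. All elements to the left of the pivot are <= 10, and all elements to the right are > 10.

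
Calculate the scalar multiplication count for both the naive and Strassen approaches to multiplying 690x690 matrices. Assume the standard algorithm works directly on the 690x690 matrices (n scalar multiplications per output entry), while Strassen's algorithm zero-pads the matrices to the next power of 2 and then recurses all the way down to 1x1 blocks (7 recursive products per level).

Matrix multiplication for 690x690 matrices:

Strassen's algorithm requires power-of-2 dimensions. Pad 690x690 to 1024x1024 (next power of 2).

Standard algorithm: 690^3 = 328509000 multiplications
Strassen's algorithm: 7^(log2(1024)) = 7^10 = 282475249 multiplications
Savings: 328509000 - 282475249 = 46033751 multiplications

Standard: 328509000 multiplications (690^3). Strassen: 282475249 multiplications (7^10, after padding to 1024x1024). Strassen reduces 8 recursive multiplications to 7 at each level.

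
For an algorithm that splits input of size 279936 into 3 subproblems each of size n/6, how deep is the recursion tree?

For divide and conquer with division factor 6:

Problem sizes at each level:
Level 0: 279936
Level 1: 46656
Level 2: 7776
Level 3: 1296
Level 4: 216
Level 5: 36
Level 6: 6
Level 7: 1

The root is level 0 and the size-1 base case is level 7 (the tree spans levels 0 through 7, i.e. 8 levels counting the root), so the depth is the number of divisions: log_6(279936) = 7

The recursion tree depth is log_6(279936) = 7. At each level, the problem size is divided by 6, so it takes 7 divisions to reduce to a base case of size 1. The algorithm makes 3 recursive calls at each level.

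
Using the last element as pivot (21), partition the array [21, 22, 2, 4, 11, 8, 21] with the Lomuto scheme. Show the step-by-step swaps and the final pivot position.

Lomuto partition with pivot = 21:

Initial array: [21, 22, 2, 4, 11, 8, 21]

arr[0]=21 <= 21: swap with position 0, array becomes [21, 22, 2, 4, 11, 8, 21]
arr[1]=22 > 21: no swap
arr[2]=2 <= 21: swap with position 1, array becomes [21, 2, 22, 4, 11, 8, 21]
arr[3]=4 <= 21: swap with position 2, array becomes [21, 2, 4, 22, 11, 8, 21]
arr[4]=11 <= 21: swap with position 3, array becomes [21, 2, 4, 11, 22, 8, 21]
arr[5]=8 <= 21: swap with position 4, array becomes [21, 2, 4, 11, 8, 22, 21]

Place pivot at position 5: [21, 2, 4, 11, 8, 21, 22]
Pivot position: 5

After partitioning with pivot 21, the array becomes [21, 2, 4, 11, 8, 21, 22]. The pivot is placed at index 5. All elements to the left of the pivot are <= 21, and all elements to the right are > 21.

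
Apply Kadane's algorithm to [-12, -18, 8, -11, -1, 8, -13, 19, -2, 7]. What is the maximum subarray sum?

Using Kadane's algorithm on [-12, -18, 8, -11, -1, 8, -13, 19, -2, 7]:

Scanning through the array:
Position 1 (value -18): max_ending_here = -18, max_so_far = -12
Position 2 (value 8): max_ending_here = 8, max_so_far = 8
Position 3 (value -11): max_ending_here = -3, max_so_far = 8
Position 4 (value -1): max_ending_here = -1, max_so_far = 8
Position 5 (value 8): max_ending_here = 8, max_so_far = 8
Position 6 (value -13): max_ending_here = -5, max_so_far = 8
Position 7 (value 19): max_ending_here = 19, max_so_far = 19
Position 8 (value -2): max_ending_here = 17, max_so_far = 19
Position 9 (value 7): max_ending_here = 24, max_so_far = 24

Maximum subarray: [19, -2, 7]
Maximum sum: 24

The maximum subarray is [19, -2, 7] with sum 24. This subarray runs from index 7 to index 9.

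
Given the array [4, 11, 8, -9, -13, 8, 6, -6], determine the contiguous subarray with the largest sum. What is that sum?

Using Kadane's algorithm on [4, 11, 8, -9, -13, 8, 6, -6]:

Scanning through the array:
Position 1 (value 11): max_ending_here = 15, max_so_far = 15
Position 2 (value 8): max_ending_here = 23, max_so_far = 23
Position 3 (value -9): max_ending_here = 14, max_so_far = 23
Position 4 (value -13): max_ending_here = 1, max_so_far = 23
Position 5 (value 8): max_ending_here = 9, max_so_far = 23
Position 6 (value 6): max_ending_here = 15, max_so_far = 23
Position 7 (value -6): max_ending_here = 9, max_so_far = 23

Maximum subarray: [4, 11, 8]
Maximum sum: 23

The maximum subarray is [4, 11, 8] with sum 23. This subarray runs from index 0 to index 2.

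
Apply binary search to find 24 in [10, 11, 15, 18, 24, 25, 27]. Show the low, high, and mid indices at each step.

Binary search for 24 in [10, 11, 15, 18, 24, 25, 27]:

lo=0, hi=6, mid=3, arr[mid]=18 -> 18 < 24, search right half
lo=4, hi=6, mid=5, arr[mid]=25 -> 25 > 24, search left half
lo=4, hi=4, mid=4, arr[mid]=24 -> Found target at index 4!

Binary search finds 24 at index 4 after 3 comparisons. The search repeatedly halves the search space by comparing with the middle element.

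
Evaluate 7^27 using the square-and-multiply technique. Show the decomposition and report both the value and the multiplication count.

Computing 7^27 by squaring (build up from 7^1; each line after the first costs one multiplication):

7^1 = 7
7^2 = (7^1)^2 = 7^2 = 49
7^3 = 7 * 7^2 = 7 * 49 = 343
7^6 = (7^3)^2 = 343^2 = 117649
7^12 = (7^6)^2 = 117649^2 = 13841287201
7^13 = 7 * 7^12 = 7 * 13841287201 = 96889010407
7^26 = (7^13)^2 = 96889010407^2 = 9387480337647754305649
7^27 = 7 * 7^26 = 7 * 9387480337647754305649 = 65712362363534280139543

Result: 65712362363534280139543
Multiplications needed: 7 (7 lines after 7^1)

7^27 = 65712362363534280139543. Using exponentiation by squaring, this requires 7 multiplications. The key idea: if the exponent is even, square the half-power; if odd, multiply by the base once.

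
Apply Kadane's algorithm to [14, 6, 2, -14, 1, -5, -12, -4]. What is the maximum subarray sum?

Using Kadane's algorithm on [14, 6, 2, -14, 1, -5, -12, -4]:

Scanning through the array:
Position 1 (value 6): max_ending_here = 20, max_so_far = 20
Position 2 (value 2): max_ending_here = 22, max_so_far = 22
Position 3 (value -14): max_ending_here = 8, max_so_far = 22
Position 4 (value 1): max_ending_here = 9, max_so_far = 22
Position 5 (value -5): max_ending_here = 4, max_so_far = 22
Position 6 (value -12): max_ending_here = -8, max_so_far = 22
Position 7 (value -4): max_ending_here = -4, max_so_far = 22

Maximum subarray: [14, 6, 2]
Maximum sum: 22

The maximum subarray is [14, 6, 2] with sum 22. This subarray runs from index 0 to index 2.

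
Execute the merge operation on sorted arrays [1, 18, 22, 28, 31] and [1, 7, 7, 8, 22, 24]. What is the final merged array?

Merging process:

Compare 1 vs 1: take 1 from left. Merged: [1]
Compare 18 vs 1: take 1 from right. Merged: [1, 1]
Compare 18 vs 7: take 7 from right. Merged: [1, 1, 7]
Compare 18 vs 7: take 7 from right. Merged: [1, 1, 7, 7]
Compare 18 vs 8: take 8 from right. Merged: [1, 1, 7, 7, 8]
Compare 18 vs 22: take 18 from left. Merged: [1, 1, 7, 7, 8, 18]
Compare 22 vs 22: take 22 from left. Merged: [1, 1, 7, 7, 8, 18, 22]
Compare 28 vs 22: take 22 from right. Merged: [1, 1, 7, 7, 8, 18, 22, 22]
Compare 28 vs 24: take 24 from right. Merged: [1, 1, 7, 7, 8, 18, 22, 22, 24]
Append remaining from left: [28, 31]. Merged: [1, 1, 7, 7, 8, 18, 22, 22, 24, 28, 31]

Final merged array: [1, 1, 7, 7, 8, 18, 22, 22, 24, 28, 31]
Total comparisons: 9

The merged array is [1, 1, 7, 7, 8, 18, 22, 22, 24, 28, 31], requiring 9 comparisons. The merge step runs in O(n) time where n is the total number of elements.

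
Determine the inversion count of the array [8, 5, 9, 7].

Finding inversions in [8, 5, 9, 7]:

(0, 1): arr[0]=8 > arr[1]=5
(0, 3): arr[0]=8 > arr[3]=7
(2, 3): arr[2]=9 > arr[3]=7

Total inversions: 3

The array has 3 inversion(s): (0,1), (0,3), (2,3). Each pair (i,j) satisfies i < j and arr[i] > arr[j].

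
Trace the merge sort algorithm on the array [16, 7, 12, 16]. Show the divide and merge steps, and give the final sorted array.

Merge sort trace:

Split: [16, 7, 12, 16] -> [16, 7] and [12, 16]
  Split: [16, 7] -> [16] and [7]
  Merge: [16] + [7] -> [7, 16]
  Split: [12, 16] -> [12] and [16]
  Merge: [12] + [16] -> [12, 16]
Merge: [7, 16] + [12, 16] -> [7, 12, 16, 16]

Final sorted array: [7, 12, 16, 16]

The merge sort proceeds by recursively splitting the array and merging sorted halves.
After all merges, the sorted array is [7, 12, 16, 16].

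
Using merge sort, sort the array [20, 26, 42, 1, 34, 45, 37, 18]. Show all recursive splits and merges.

Merge sort trace:

Split: [20, 26, 42, 1, 34, 45, 37, 18] -> [20, 26, 42, 1] and [34, 45, 37, 18]
  Split: [20, 26, 42, 1] -> [20, 26] and [42, 1]
    Split: [20, 26] -> [20] and [26]
    Merge: [20] + [26] -> [20, 26]
    Split: [42, 1] -> [42] and [1]
    Merge: [42] + [1] -> [1, 42]
  Merge: [20, 26] + [1, 42] -> [1, 20, 26, 42]
  Split: [34, 45, 37, 18] -> [34, 45] and [37, 18]
    Split: [34, 45] -> [34] and [45]
    Merge: [34] + [45] -> [34, 45]
    Split: [37, 18] -> [37] and [18]
    Merge: [37] + [18] -> [18, 37]
  Merge: [34, 45] + [18, 37] -> [18, 34, 37, 45]
Merge: [1, 20, 26, 42] + [18, 34, 37, 45] -> [1, 18, 20, 26, 34, 37, 42, 45]

Final sorted array: [1, 18, 20, 26, 34, 37, 42, 45]

The merge sort proceeds by recursively splitting the array and merging sorted halves.
After all merges, the sorted array is [1, 18, 20, 26, 34, 37, 42, 45].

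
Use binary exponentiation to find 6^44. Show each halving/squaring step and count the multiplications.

Computing 6^44 by squaring (build up from 6^1; each line after the first costs one multiplication):

6^1 = 6
6^2 = (6^1)^2 = 6^2 = 36
6^4 = (6^2)^2 = 36^2 = 1296
6^5 = 6 * 6^4 = 6 * 1296 = 7776
6^10 = (6^5)^2 = 7776^2 = 60466176
6^11 = 6 * 6^10 = 6 * 60466176 = 362797056
6^22 = (6^11)^2 = 362797056^2 = 131621703842267136
6^44 = (6^22)^2 = 131621703842267136^2 = 17324272922341479351919144385642496

Result: 17324272922341479351919144385642496
Multiplications needed: 7 (7 lines after 6^1)

6^44 = 17324272922341479351919144385642496. Using exponentiation by squaring, this requires 7 multiplications. The key idea: if the exponent is even, square the half-power; if odd, multiply by the base once.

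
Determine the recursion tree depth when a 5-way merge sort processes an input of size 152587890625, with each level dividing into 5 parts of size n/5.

For divide and conquer with division factor 5:

Problem sizes at each level:
Level 0: 152587890625
Level 1: 30517578125
Level 2: 6103515625
Level 3: 1220703125
Level 4: 244140625
Level 5: 48828125
Level 6: 9765625
Level 7: 1953125
Level 8: 390625
Level 9: 78125
Level 10: 15625
Level 11: 3125
Level 12: 625
Level 13: 125
Level 14: 25
Level 15: 5
Level 16: 1

The root is level 0 and the size-1 base case is level 16 (the tree spans levels 0 through 16, i.e. 17 levels counting the root), so the depth is the number of divisions: log_5(152587890625) = 16

The recursion tree depth is log_5(152587890625) = 16. At each level, the problem size is divided by 5, so it takes 16 divisions to reduce to a base case of size 1. The algorithm makes 5 recursive calls at each level.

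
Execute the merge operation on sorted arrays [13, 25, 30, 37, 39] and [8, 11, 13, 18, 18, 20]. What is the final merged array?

Merging process:

Compare 13 vs 8: take 8 from right. Merged: [8]
Compare 13 vs 11: take 11 from right. Merged: [8, 11]
Compare 13 vs 13: take 13 from left. Merged: [8, 11, 13]
Compare 25 vs 13: take 13 from right. Merged: [8, 11, 13, 13]
Compare 25 vs 18: take 18 from right. Merged: [8, 11, 13, 13, 18]
Compare 25 vs 18: take 18 from right. Merged: [8, 11, 13, 13, 18, 18]
Compare 25 vs 20: take 20 from right. Merged: [8, 11, 13, 13, 18, 18, 20]
Append remaining from left: [25, 30, 37, 39]. Merged: [8, 11, 13, 13, 18, 18, 20, 25, 30, 37, 39]

Final merged array: [8, 11, 13, 13, 18, 18, 20, 25, 30, 37, 39]
Total comparisons: 7

The merged array is [8, 11, 13, 13, 18, 18, 20, 25, 30, 37, 39], requiring 7 comparisons. The merge step runs in O(n) time where n is the total number of elements.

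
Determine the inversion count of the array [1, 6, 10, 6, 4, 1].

Finding inversions in [1, 6, 10, 6, 4, 1]:

(1, 4): arr[1]=6 > arr[4]=4
(1, 5): arr[1]=6 > arr[5]=1
(2, 3): arr[2]=10 > arr[3]=6
(2, 4): arr[2]=10 > arr[4]=4
(2, 5): arr[2]=10 > arr[5]=1
(3, 4): arr[3]=6 > arr[4]=4
(3, 5): arr[3]=6 > arr[5]=1
(4, 5): arr[4]=4 > arr[5]=1

Total inversions: 8

The array has 8 inversion(s): (1,4), (1,5), (2,3), (2,4), (2,5), (3,4), (3,5), (4,5). Each pair (i,j) satisfies i < j and arr[i] > arr[j].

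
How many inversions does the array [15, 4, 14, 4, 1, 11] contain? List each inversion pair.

Finding inversions in [15, 4, 14, 4, 1, 11]:

(0, 1): arr[0]=15 > arr[1]=4
(0, 2): arr[0]=15 > arr[2]=14
(0, 3): arr[0]=15 > arr[3]=4
(0, 4): arr[0]=15 > arr[4]=1
(0, 5): arr[0]=15 > arr[5]=11
(1, 4): arr[1]=4 > arr[4]=1
(2, 3): arr[2]=14 > arr[3]=4
(2, 4): arr[2]=14 > arr[4]=1
(2, 5): arr[2]=14 > arr[5]=11
(3, 4): arr[3]=4 > arr[4]=1

Total inversions: 10

The array has 10 inversion(s): (0,1), (0,2), (0,3), (0,4), (0,5), (1,4), (2,3), (2,4), (2,5), (3,4). Each pair (i,j) satisfies i < j and arr[i] > arr[j].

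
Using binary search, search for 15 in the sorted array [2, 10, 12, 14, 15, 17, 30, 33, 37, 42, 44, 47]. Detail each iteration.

Binary search for 15 in [2, 10, 12, 14, 15, 17, 30, 33, 37, 42, 44, 47]:

lo=0, hi=11, mid=5, arr[mid]=17 -> 17 > 15, search left half
lo=0, hi=4, mid=2, arr[mid]=12 -> 12 < 15, search right half
lo=3, hi=4, mid=3, arr[mid]=14 -> 14 < 15, search right half
lo=4, hi=4, mid=4, arr[mid]=15 -> Found target at index 4!

Binary search finds 15 at index 4 after 4 comparisons. The search repeatedly halves the search space by comparing with the middle element.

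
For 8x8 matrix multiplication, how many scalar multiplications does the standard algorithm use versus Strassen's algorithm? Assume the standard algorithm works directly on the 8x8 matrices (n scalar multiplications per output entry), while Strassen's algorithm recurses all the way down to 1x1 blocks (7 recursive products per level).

Matrix multiplication for 8x8 matrices:

Standard algorithm: 8^3 = 512 multiplications
Strassen's algorithm: 7^(log2(8)) = 7^3 = 343 multiplications
Savings: 512 - 343 = 169 multiplications

Standard: 512 multiplications (8^3). Strassen: 343 multiplications (7^3). Strassen reduces 8 recursive multiplications to 7 at each level.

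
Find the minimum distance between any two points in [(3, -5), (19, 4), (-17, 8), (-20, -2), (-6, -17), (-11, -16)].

Computing all pairwise distances among 6 points:

d((3, -5), (19, 4)) = 18.3576
d((3, -5), (-17, 8)) = 23.8537
d((3, -5), (-20, -2)) = 23.1948
d((3, -5), (-6, -17)) = 15.0
d((3, -5), (-11, -16)) = 17.8045
d((19, 4), (-17, 8)) = 36.2215
d((19, 4), (-20, -2)) = 39.4588
d((19, 4), (-6, -17)) = 32.6497
d((19, 4), (-11, -16)) = 36.0555
d((-17, 8), (-20, -2)) = 10.4403
d((-17, 8), (-6, -17)) = 27.313
d((-17, 8), (-11, -16)) = 24.7386
d((-20, -2), (-6, -17)) = 20.5183
d((-20, -2), (-11, -16)) = 16.6433
d((-6, -17), (-11, -16)) = 5.099 <-- minimum

Closest pair: (-6, -17) and (-11, -16) with distance 5.099

The closest pair is (-6, -17) and (-11, -16) with Euclidean distance 5.099. For 6 points, brute-force pairwise comparison is shown above. For large n, the divide-and-conquer algorithm (sort by x, recurse on halves, check the dividing strip) achieves O(n log n).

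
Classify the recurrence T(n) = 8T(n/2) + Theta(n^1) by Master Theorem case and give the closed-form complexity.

Master Theorem for T(n) = 8T(n/2) + O(n^1):

a = 8, b = 2, c = 1
log_b(a) = log_2(8) = 3.0000

Case 1: c = 1 < log_2(8) = 3.0000
T(n) = O(n^(log_2 8)) = O(n^3)

For T(n) = 8T(n/2) + O(n^1): log_2(8) = 3.0000. This is Case 1 of the Master Theorem (c < log_b(a), work dominated by leaves), giving O(n^3).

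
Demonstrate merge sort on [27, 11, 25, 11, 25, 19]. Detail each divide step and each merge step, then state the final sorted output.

Merge sort trace:

Split: [27, 11, 25, 11, 25, 19] -> [27, 11, 25] and [11, 25, 19]
  Split: [27, 11, 25] -> [27] and [11, 25]
    Split: [11, 25] -> [11] and [25]
    Merge: [11] + [25] -> [11, 25]
  Merge: [27] + [11, 25] -> [11, 25, 27]
  Split: [11, 25, 19] -> [11] and [25, 19]
    Split: [25, 19] -> [25] and [19]
    Merge: [25] + [19] -> [19, 25]
  Merge: [11] + [19, 25] -> [11, 19, 25]
Merge: [11, 25, 27] + [11, 19, 25] -> [11, 11, 19, 25, 25, 27]

Final sorted array: [11, 11, 19, 25, 25, 27]

The merge sort proceeds by recursively splitting the array and merging sorted halves.
After all merges, the sorted array is [11, 11, 19, 25, 25, 27].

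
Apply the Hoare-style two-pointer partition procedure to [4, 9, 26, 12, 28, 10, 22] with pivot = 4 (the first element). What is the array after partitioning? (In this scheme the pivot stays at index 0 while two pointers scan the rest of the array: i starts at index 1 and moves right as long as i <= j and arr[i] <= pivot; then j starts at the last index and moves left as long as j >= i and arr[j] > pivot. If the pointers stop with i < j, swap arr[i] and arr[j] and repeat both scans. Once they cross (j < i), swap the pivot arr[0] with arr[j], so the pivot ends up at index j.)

Hoare-style two-pointer partition with pivot = 4:

Initial array: [4, 9, 26, 12, 28, 10, 22]

Pointers start at i = 1, j = 6.
i ends at 1, j ends at 0: the pointers have crossed (j < i), so scanning stops.

j = 0, so swapping arr[0] with arr[j] leaves the pivot at position 0: [4, 9, 26, 12, 28, 10, 22]
Pivot position: 0

After partitioning with pivot 4, the array becomes [4, 9, 26, 12, 28, 10, 22]. The pivot is placed at index 0. All elements to the left of the pivot are <= 4, and all elements to the right are > 4.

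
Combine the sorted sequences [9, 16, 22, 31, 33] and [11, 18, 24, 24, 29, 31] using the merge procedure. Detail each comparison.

Merging process:

Compare 9 vs 11: take 9 from left. Merged: [9]
Compare 16 vs 11: take 11 from right. Merged: [9, 11]
Compare 16 vs 18: take 16 from left. Merged: [9, 11, 16]
Compare 22 vs 18: take 18 from right. Merged: [9, 11, 16, 18]
Compare 22 vs 24: take 22 from left. Merged: [9, 11, 16, 18, 22]
Compare 31 vs 24: take 24 from right. Merged: [9, 11, 16, 18, 22, 24]
Compare 31 vs 24: take 24 from right. Merged: [9, 11, 16, 18, 22, 24, 24]
Compare 31 vs 29: take 29 from right. Merged: [9, 11, 16, 18, 22, 24, 24, 29]
Compare 31 vs 31: take 31 from left. Merged: [9, 11, 16, 18, 22, 24, 24, 29, 31]
Compare 33 vs 31: take 31 from right. Merged: [9, 11, 16, 18, 22, 24, 24, 29, 31, 31]
Append remaining from left: [33]. Merged: [9, 11, 16, 18, 22, 24, 24, 29, 31, 31, 33]

Final merged array: [9, 11, 16, 18, 22, 24, 24, 29, 31, 31, 33]
Total comparisons: 10

The merged array is [9, 11, 16, 18, 22, 24, 24, 29, 31, 31, 33], requiring 10 comparisons. The merge step runs in O(n) time where n is the total number of elements.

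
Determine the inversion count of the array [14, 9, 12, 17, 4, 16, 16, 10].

Finding inversions in [14, 9, 12, 17, 4, 16, 16, 10]:

(0, 1): arr[0]=14 > arr[1]=9
(0, 2): arr[0]=14 > arr[2]=12
(0, 4): arr[0]=14 > arr[4]=4
(0, 7): arr[0]=14 > arr[7]=10
(1, 4): arr[1]=9 > arr[4]=4
(2, 4): arr[2]=12 > arr[4]=4
(2, 7): arr[2]=12 > arr[7]=10
(3, 4): arr[3]=17 > arr[4]=4
(3, 5): arr[3]=17 > arr[5]=16
(3, 6): arr[3]=17 > arr[6]=16
(3, 7): arr[3]=17 > arr[7]=10
(5, 7): arr[5]=16 > arr[7]=10
(6, 7): arr[6]=16 > arr[7]=10

Total inversions: 13

The array has 13 inversion(s): (0,1), (0,2), (0,4), (0,7), (1,4), (2,4), (2,7), (3,4), (3,5), (3,6), (3,7), (5,7), (6,7). Each pair (i,j) satisfies i < j and arr[i] > arr[j].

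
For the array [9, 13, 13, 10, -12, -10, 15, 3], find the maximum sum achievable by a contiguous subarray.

Using Kadane's algorithm on [9, 13, 13, 10, -12, -10, 15, 3]:

Scanning through the array:
Position 1 (value 13): max_ending_here = 22, max_so_far = 22
Position 2 (value 13): max_ending_here = 35, max_so_far = 35
Position 3 (value 10): max_ending_here = 45, max_so_far = 45
Position 4 (value -12): max_ending_here = 33, max_so_far = 45
Position 5 (value -10): max_ending_here = 23, max_so_far = 45
Position 6 (value 15): max_ending_here = 38, max_so_far = 45
Position 7 (value 3): max_ending_here = 41, max_so_far = 45

Maximum subarray: [9, 13, 13, 10]
Maximum sum: 45

The maximum subarray is [9, 13, 13, 10] with sum 45. This subarray runs from index 0 to index 3.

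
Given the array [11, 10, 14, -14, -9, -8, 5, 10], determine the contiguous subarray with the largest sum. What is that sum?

Using Kadane's algorithm on [11, 10, 14, -14, -9, -8, 5, 10]:

Scanning through the array:
Position 1 (value 10): max_ending_here = 21, max_so_far = 21
Position 2 (value 14): max_ending_here = 35, max_so_far = 35
Position 3 (value -14): max_ending_here = 21, max_so_far = 35
Position 4 (value -9): max_ending_here = 12, max_so_far = 35
Position 5 (value -8): max_ending_here = 4, max_so_far = 35
Position 6 (value 5): max_ending_here = 9, max_so_far = 35
Position 7 (value 10): max_ending_here = 19, max_so_far = 35

Maximum subarray: [11, 10, 14]
Maximum sum: 35

The maximum subarray is [11, 10, 14] with sum 35. This subarray runs from index 0 to index 2.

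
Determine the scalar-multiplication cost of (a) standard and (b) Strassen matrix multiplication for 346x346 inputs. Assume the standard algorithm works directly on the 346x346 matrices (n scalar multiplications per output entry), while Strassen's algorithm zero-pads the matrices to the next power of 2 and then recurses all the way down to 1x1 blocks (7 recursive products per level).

Matrix multiplication for 346x346 matrices:

Strassen's algorithm requires power-of-2 dimensions. Pad 346x346 to 512x512 (next power of 2).

Standard algorithm: 346^3 = 41421736 multiplications
Strassen's algorithm: 7^(log2(512)) = 7^9 = 40353607 multiplications
Savings: 41421736 - 40353607 = 1068129 multiplications

Standard: 41421736 multiplications (346^3). Strassen: 40353607 multiplications (7^9, after padding to 512x512). Strassen reduces 8 recursive multiplications to 7 at each level.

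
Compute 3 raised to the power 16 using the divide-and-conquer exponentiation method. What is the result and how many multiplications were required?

Computing 3^16 by squaring (build up from 3^1; each line after the first costs one multiplication):

3^1 = 3
3^2 = (3^1)^2 = 3^2 = 9
3^4 = (3^2)^2 = 9^2 = 81
3^8 = (3^4)^2 = 81^2 = 6561
3^16 = (3^8)^2 = 6561^2 = 43046721

Result: 43046721
Multiplications needed: 4 (4 lines after 3^1)

3^16 = 43046721. Using exponentiation by squaring, this requires 4 multiplications. The key idea: if the exponent is even, square the half-power; if odd, multiply by the base once.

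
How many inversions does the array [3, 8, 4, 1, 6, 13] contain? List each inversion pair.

Finding inversions in [3, 8, 4, 1, 6, 13]:

(0, 3): arr[0]=3 > arr[3]=1
(1, 2): arr[1]=8 > arr[2]=4
(1, 3): arr[1]=8 > arr[3]=1
(1, 4): arr[1]=8 > arr[4]=6
(2, 3): arr[2]=4 > arr[3]=1

Total inversions: 5

The array has 5 inversion(s): (0,3), (1,2), (1,3), (1,4), (2,3). Each pair (i,j) satisfies i < j and arr[i] > arr[j].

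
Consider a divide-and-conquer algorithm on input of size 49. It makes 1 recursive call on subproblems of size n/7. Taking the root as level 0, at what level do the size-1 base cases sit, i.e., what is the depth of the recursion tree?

For divide and conquer with division factor 7:

Problem sizes at each level:
Level 0: 49
Level 1: 7
Level 2: 1

The root is level 0 and the size-1 base case is level 2 (the tree spans levels 0 through 2, i.e. 3 levels counting the root), so the depth is the number of divisions: log_7(49) = 2

The recursion tree depth is log_7(49) = 2. At each level, the problem size is divided by 7, so it takes 2 divisions to reduce to a base case of size 1. The algorithm makes 1 recursive call at each level.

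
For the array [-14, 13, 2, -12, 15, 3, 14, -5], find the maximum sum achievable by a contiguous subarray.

Using Kadane's algorithm on [-14, 13, 2, -12, 15, 3, 14, -5]:

Scanning through the array:
Position 1 (value 13): max_ending_here = 13, max_so_far = 13
Position 2 (value 2): max_ending_here = 15, max_so_far = 15
Position 3 (value -12): max_ending_here = 3, max_so_far = 15
Position 4 (value 15): max_ending_here = 18, max_so_far = 18
Position 5 (value 3): max_ending_here = 21, max_so_far = 21
Position 6 (value 14): max_ending_here = 35, max_so_far = 35
Position 7 (value -5): max_ending_here = 30, max_so_far = 35

Maximum subarray: [13, 2, -12, 15, 3, 14]
Maximum sum: 35

The maximum subarray is [13, 2, -12, 15, 3, 14] with sum 35. This subarray runs from index 1 to index 6.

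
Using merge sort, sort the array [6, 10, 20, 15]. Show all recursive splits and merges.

Merge sort trace:

Split: [6, 10, 20, 15] -> [6, 10] and [20, 15]
  Split: [6, 10] -> [6] and [10]
  Merge: [6] + [10] -> [6, 10]
  Split: [20, 15] -> [20] and [15]
  Merge: [20] + [15] -> [15, 20]
Merge: [6, 10] + [15, 20] -> [6, 10, 15, 20]

Final sorted array: [6, 10, 15, 20]

The merge sort proceeds by recursively splitting the array and merging sorted halves.
After all merges, the sorted array is [6, 10, 15, 20].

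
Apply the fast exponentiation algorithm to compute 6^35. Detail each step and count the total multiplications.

Computing 6^35 by squaring (build up from 6^1; each line after the first costs one multiplication):

6^1 = 6
6^2 = (6^1)^2 = 6^2 = 36
6^4 = (6^2)^2 = 36^2 = 1296
6^8 = (6^4)^2 = 1296^2 = 1679616
6^16 = (6^8)^2 = 1679616^2 = 2821109907456
6^17 = 6 * 6^16 = 6 * 2821109907456 = 16926659444736
6^34 = (6^17)^2 = 16926659444736^2 = 286511799958070431838109696
6^35 = 6 * 6^34 = 6 * 286511799958070431838109696 = 1719070799748422591028658176

Result: 1719070799748422591028658176
Multiplications needed: 7 (7 lines after 6^1)

6^35 = 1719070799748422591028658176. Using exponentiation by squaring, this requires 7 multiplications. The key idea: if the exponent is even, square the half-power; if odd, multiply by the base once.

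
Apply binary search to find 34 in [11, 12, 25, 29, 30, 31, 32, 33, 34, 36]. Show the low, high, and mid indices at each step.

Binary search for 34 in [11, 12, 25, 29, 30, 31, 32, 33, 34, 36]:

lo=0, hi=9, mid=4, arr[mid]=30 -> 30 < 34, search right half
lo=5, hi=9, mid=7, arr[mid]=33 -> 33 < 34, search right half
lo=8, hi=9, mid=8, arr[mid]=34 -> Found target at index 8!

Binary search finds 34 at index 8 after 3 comparisons. The search repeatedly halves the search space by comparing with the middle element.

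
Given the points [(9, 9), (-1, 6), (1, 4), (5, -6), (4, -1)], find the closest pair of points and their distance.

Computing all pairwise distances among 5 points:

d((9, 9), (-1, 6)) = 10.4403
d((9, 9), (1, 4)) = 9.434
d((9, 9), (5, -6)) = 15.5242
d((9, 9), (4, -1)) = 11.1803
d((-1, 6), (1, 4)) = 2.8284 <-- minimum
d((-1, 6), (5, -6)) = 13.4164
d((-1, 6), (4, -1)) = 8.6023
d((1, 4), (5, -6)) = 10.7703
d((1, 4), (4, -1)) = 5.831
d((5, -6), (4, -1)) = 5.099

Closest pair: (-1, 6) and (1, 4) with distance 2.8284

The closest pair is (-1, 6) and (1, 4) with Euclidean distance 2.8284. For 5 points, brute-force pairwise comparison is shown above. For large n, the divide-and-conquer algorithm (sort by x, recurse on halves, check the dividing strip) achieves O(n log n).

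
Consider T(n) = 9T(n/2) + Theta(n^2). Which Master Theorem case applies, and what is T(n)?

Master Theorem for T(n) = 9T(n/2) + O(n^2):

a = 9, b = 2, c = 2
log_b(a) = log_2(9) = 3.1699

Case 1: c = 2 < log_2(9) = 3.1699
T(n) = O(n^(log_2 9))

For T(n) = 9T(n/2) + O(n^2): log_2(9) = 3.1699. This is Case 1 of the Master Theorem (c < log_b(a), work dominated by leaves), giving O(n^(log_2 9)).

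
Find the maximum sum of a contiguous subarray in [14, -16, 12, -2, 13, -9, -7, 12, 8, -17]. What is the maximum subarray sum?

Using Kadane's algorithm on [14, -16, 12, -2, 13, -9, -7, 12, 8, -17]:

Scanning through the array:
Position 1 (value -16): max_ending_here = -2, max_so_far = 14
Position 2 (value 12): max_ending_here = 12, max_so_far = 14
Position 3 (value -2): max_ending_here = 10, max_so_far = 14
Position 4 (value 13): max_ending_here = 23, max_so_far = 23
Position 5 (value -9): max_ending_here = 14, max_so_far = 23
Position 6 (value -7): max_ending_here = 7, max_so_far = 23
Position 7 (value 12): max_ending_here = 19, max_so_far = 23
Position 8 (value 8): max_ending_here = 27, max_so_far = 27
Position 9 (value -17): max_ending_here = 10, max_so_far = 27

Maximum subarray: [12, -2, 13, -9, -7, 12, 8]
Maximum sum: 27

The maximum subarray is [12, -2, 13, -9, -7, 12, 8] with sum 27. This subarray runs from index 2 to index 8.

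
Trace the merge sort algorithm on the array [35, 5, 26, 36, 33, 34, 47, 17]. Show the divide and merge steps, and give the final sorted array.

Merge sort trace:

Split: [35, 5, 26, 36, 33, 34, 47, 17] -> [35, 5, 26, 36] and [33, 34, 47, 17]
  Split: [35, 5, 26, 36] -> [35, 5] and [26, 36]
    Split: [35, 5] -> [35] and [5]
    Merge: [35] + [5] -> [5, 35]
    Split: [26, 36] -> [26] and [36]
    Merge: [26] + [36] -> [26, 36]
  Merge: [5, 35] + [26, 36] -> [5, 26, 35, 36]
  Split: [33, 34, 47, 17] -> [33, 34] and [47, 17]
    Split: [33, 34] -> [33] and [34]
    Merge: [33] + [34] -> [33, 34]
    Split: [47, 17] -> [47] and [17]
    Merge: [47] + [17] -> [17, 47]
  Merge: [33, 34] + [17, 47] -> [17, 33, 34, 47]
Merge: [5, 26, 35, 36] + [17, 33, 34, 47] -> [5, 17, 26, 33, 34, 35, 36, 47]

Final sorted array: [5, 17, 26, 33, 34, 35, 36, 47]

The merge sort proceeds by recursively splitting the array and merging sorted halves.
After all merges, the sorted array is [5, 17, 26, 33, 34, 35, 36, 47].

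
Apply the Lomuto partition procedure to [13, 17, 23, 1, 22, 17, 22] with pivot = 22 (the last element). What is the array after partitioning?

Lomuto partition with pivot = 22:

Initial array: [13, 17, 23, 1, 22, 17, 22]

arr[0]=13 <= 22: swap with position 0, array becomes [13, 17, 23, 1, 22, 17, 22]
arr[1]=17 <= 22: swap with position 1, array becomes [13, 17, 23, 1, 22, 17, 22]
arr[2]=23 > 22: no swap
arr[3]=1 <= 22: swap with position 2, array becomes [13, 17, 1, 23, 22, 17, 22]
arr[4]=22 <= 22: swap with position 3, array becomes [13, 17, 1, 22, 23, 17, 22]
arr[5]=17 <= 22: swap with position 4, array becomes [13, 17, 1, 22, 17, 23, 22]

Place pivot at position 5: [13, 17, 1, 22, 17, 22, 23]
Pivot position: 5

After partitioning with pivot 22, the array becomes [13, 17, 1, 22, 17, 22, 23]. The pivot is placed at index 5. All elements to the left of the pivot are <= 22, and all elements to the right are > 22.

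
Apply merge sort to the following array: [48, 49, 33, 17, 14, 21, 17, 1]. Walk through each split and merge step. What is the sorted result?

Merge sort trace:

Split: [48, 49, 33, 17, 14, 21, 17, 1] -> [48, 49, 33, 17] and [14, 21, 17, 1]
  Split: [48, 49, 33, 17] -> [48, 49] and [33, 17]
    Split: [48, 49] -> [48] and [49]
    Merge: [48] + [49] -> [48, 49]
    Split: [33, 17] -> [33] and [17]
    Merge: [33] + [17] -> [17, 33]
  Merge: [48, 49] + [17, 33] -> [17, 33, 48, 49]
  Split: [14, 21, 17, 1] -> [14, 21] and [17, 1]
    Split: [14, 21] -> [14] and [21]
    Merge: [14] + [21] -> [14, 21]
    Split: [17, 1] -> [17] and [1]
    Merge: [17] + [1] -> [1, 17]
  Merge: [14, 21] + [1, 17] -> [1, 14, 17, 21]
Merge: [17, 33, 48, 49] + [1, 14, 17, 21] -> [1, 14, 17, 17, 21, 33, 48, 49]

Final sorted array: [1, 14, 17, 17, 21, 33, 48, 49]

The merge sort proceeds by recursively splitting the array and merging sorted halves.
After all merges, the sorted array is [1, 14, 17, 17, 21, 33, 48, 49].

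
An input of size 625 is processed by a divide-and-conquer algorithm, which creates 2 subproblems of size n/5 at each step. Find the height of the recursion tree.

For divide and conquer with division factor 5:

Problem sizes at each level:
Level 0: 625
Level 1: 125
Level 2: 25
Level 3: 5
Level 4: 1

The root is level 0 and the size-1 base case is level 4 (the tree spans levels 0 through 4, i.e. 5 levels counting the root), so the depth is the number of divisions: log_5(625) = 4

The recursion tree depth is log_5(625) = 4. At each level, the problem size is divided by 5, so it takes 4 divisions to reduce to a base case of size 1. The algorithm makes 2 recursive calls at each level.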